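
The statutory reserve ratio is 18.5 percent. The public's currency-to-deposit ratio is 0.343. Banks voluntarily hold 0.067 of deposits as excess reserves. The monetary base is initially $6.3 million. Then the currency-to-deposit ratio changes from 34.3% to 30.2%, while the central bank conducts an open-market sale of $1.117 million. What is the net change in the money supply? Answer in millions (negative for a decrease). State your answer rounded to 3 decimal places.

-2.039 million

Before: m₁ = (1 + 0.343) / (0.185 + 0.067 + 0.343) ≈ 2.25714, MB₁ = 6.3, so M₁ = 2.25714 × 6.3 ≈ 14.22 million.
After: m₂ = (1 + 0.302) / (0.185 + 0.067 + 0.302) ≈ 2.35018, MB₂ = 6.3 − 1.117 = 5.183, so M₂ = 2.35018 × 5.183 ≈ 12.181 million.
ΔM = M₂ − M₁ = 12.181 − 14.22 = -2.039 million.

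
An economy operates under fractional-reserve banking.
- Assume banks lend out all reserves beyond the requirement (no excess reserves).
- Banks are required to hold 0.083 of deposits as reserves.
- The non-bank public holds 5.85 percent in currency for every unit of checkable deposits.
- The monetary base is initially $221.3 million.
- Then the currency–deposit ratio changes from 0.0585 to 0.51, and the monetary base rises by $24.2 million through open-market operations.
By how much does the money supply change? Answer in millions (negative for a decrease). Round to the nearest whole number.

-1030 million

Before: m₁ = (1 + 0.0585) / (0.083 + 0.0585) ≈ 7.4806, MB₁ = 221.3, so M₁ = 7.4806 × 221.3 ≈ 1655.4568 million.
After: m₂ = (1 + 0.51) / (0.083 + 0.51) ≈ 2.5464, MB₂ = 221.3 + 24.2 = 245.5, so M₂ = 2.5464 × 245.5 = 625.1412 million.
ΔM = M₂ − M₁ = 625.1412 − 1655.4568 = -1030.3156 million.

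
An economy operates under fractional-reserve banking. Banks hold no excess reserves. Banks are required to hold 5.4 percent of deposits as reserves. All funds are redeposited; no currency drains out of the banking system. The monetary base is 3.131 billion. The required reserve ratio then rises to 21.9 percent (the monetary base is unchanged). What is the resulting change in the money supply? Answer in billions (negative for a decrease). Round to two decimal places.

-43.68 billion

Initially m₁ = 1 / (0.054) ≈ 18.5185, so M₁ = 18.5185 × 3.131 ≈ 57.9814 billion.
After the change m₂ = 1 / (0.219) ≈ 4.5662, so M₂ = 4.5662 × 3.131 ≈ 14.2968 billion.
ΔM = M₂ − M₁ = 14.2968 − 57.9814 = -43.6846 billion.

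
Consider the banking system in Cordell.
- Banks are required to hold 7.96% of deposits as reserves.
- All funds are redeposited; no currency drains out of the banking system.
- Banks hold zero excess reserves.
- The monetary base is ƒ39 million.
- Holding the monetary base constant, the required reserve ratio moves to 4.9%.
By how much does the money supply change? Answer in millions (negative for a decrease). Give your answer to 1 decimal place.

Initially m₁ = 1 / (0.0796) ≈ 12.5628, so M₁ = 12.5628 × 39 = 489.9492 million.
After the change m₂ = 1 / (0.049) ≈ 20.4082, so M₂ = 20.4082 × 39 = 795.9198 million.
ΔM = M₂ − M₁ = 795.9198 − 489.9492 = 305.9706 million.

ƒ306.0 million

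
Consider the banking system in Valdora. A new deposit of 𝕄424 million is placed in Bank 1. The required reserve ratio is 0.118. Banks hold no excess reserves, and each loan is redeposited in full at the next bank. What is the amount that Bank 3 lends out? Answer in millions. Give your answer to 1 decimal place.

𝕄290.9 million

Each bank lends a fraction (1 − rr) = 0.8820 of the deposit it receives, so Bank 3 receives 424·0.8820^2 and lends 424·0.8820^3 ≈ 290.9187 million.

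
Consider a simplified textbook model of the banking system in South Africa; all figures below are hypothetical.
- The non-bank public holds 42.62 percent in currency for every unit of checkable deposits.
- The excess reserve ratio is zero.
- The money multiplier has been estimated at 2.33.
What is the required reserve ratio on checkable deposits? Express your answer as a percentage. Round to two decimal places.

18.59%

Using m = 2.33. Since m = (1 + c)/(c + rr + e), the denominator satisfies c + rr + e = (1 + c)/m = (1 + 0.4262) / 2.33 ≈ 0.612103.
With c = 0.4262 and e = 0, the required reserve ratio on checkable deposits is 0.612103 − 0.4262 − 0 = 0.185903.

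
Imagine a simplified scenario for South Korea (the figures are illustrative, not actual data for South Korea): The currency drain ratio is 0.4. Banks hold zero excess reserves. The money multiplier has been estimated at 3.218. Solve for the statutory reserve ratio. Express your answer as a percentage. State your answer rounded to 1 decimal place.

Using m = 3.218. Since m = (1 + c)/(c + rr + e), the denominator satisfies c + rr + e = (1 + c)/m = (1 + 0.4) / 3.218 ≈ 0.435053.
With c = 0.4 and e = 0, the statutory reserve ratio is 0.435053 − 0.4 − 0 = 0.035053.

3.5%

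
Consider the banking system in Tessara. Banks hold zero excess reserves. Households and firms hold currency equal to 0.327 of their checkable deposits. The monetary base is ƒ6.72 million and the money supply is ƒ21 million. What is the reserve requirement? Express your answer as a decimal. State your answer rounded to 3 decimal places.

Using m = M/MB = 21/6.72 = 3.125000. Since m = (1 + c)/(c + rr + e), the denominator satisfies c + rr + e = (1 + c)/m = (1 + 0.327) / 3.125000 = 0.424640.
With c = 0.327 and e = 0, the reserve requirement is 0.424640 − 0.327 − 0 = 0.09764.

0.098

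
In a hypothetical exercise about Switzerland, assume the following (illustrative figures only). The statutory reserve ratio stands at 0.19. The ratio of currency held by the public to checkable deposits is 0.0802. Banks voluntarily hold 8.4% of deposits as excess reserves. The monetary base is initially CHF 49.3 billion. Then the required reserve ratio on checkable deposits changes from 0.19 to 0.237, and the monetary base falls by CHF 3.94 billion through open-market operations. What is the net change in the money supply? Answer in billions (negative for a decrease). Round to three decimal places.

-28.221 billion

Before: m₁ = (1 + 0.0802) / (0.19 + 0.084 + 0.0802) ≈ 3.049689, MB₁ = 49.3, so M₁ = 3.049689 × 49.3 ≈ 150.3497 billion.
After: m₂ = (1 + 0.0802) / (0.237 + 0.084 + 0.0802) ≈ 2.692423, MB₂ = 49.3 − 3.94 = 45.36, so M₂ = 2.692423 × 45.36 ≈ 122.1283 billion.
ΔM = M₂ − M₁ = 122.1283 − 150.3497 = -28.2214 billion.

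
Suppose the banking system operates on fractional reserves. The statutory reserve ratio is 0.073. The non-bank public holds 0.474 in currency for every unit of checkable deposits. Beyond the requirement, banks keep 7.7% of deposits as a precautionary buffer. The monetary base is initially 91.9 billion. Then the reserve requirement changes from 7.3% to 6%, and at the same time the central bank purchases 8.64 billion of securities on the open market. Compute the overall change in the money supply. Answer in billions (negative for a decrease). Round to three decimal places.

Before: m₁ = (1 + 0.474) / (0.073 + 0.077 + 0.474) ≈ 2.3621795, MB₁ = 91.9, so M₁ = 2.3621795 × 91.9 ≈ 217.0843 billion.
After: m₂ = (1 + 0.474) / (0.06 + 0.077 + 0.474) ≈ 2.4124386, MB₂ = 91.9 + 8.64 = 100.54, so M₂ = 2.4124386 × 100.54 ≈ 242.5466 billion.
ΔM = M₂ − M₁ = 242.5466 − 217.0843 = 25.4623 billion.

25.462 billion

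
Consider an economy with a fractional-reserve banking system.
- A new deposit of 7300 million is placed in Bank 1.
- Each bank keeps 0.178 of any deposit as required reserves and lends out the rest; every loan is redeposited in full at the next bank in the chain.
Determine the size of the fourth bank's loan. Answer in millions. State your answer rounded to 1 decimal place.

Each bank lends a fraction (1 − rr) = 0.8220 of the deposit it receives, so Bank 4 receives 7300·0.8220^3 and lends 7300·0.8220^4 ≈ 3332.8067 million.

3332.8 million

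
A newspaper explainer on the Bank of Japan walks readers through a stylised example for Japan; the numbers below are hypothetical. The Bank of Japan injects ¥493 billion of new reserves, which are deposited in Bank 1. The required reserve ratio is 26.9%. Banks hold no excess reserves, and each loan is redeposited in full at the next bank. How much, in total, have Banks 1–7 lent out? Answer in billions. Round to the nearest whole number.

Bank i lends (1 − rr)^i of the original deposit: Bank 1 lends 493·0.7310 = 360.3830, Bank 2 lends 493·0.7310² ≈ 263.4400, and so on.
Summing a geometric series: total = 493·[0.7310·(1 − 0.7310^7) / (1 − 0.7310)] ≈ 1190.2852 billion.

¥1190 billion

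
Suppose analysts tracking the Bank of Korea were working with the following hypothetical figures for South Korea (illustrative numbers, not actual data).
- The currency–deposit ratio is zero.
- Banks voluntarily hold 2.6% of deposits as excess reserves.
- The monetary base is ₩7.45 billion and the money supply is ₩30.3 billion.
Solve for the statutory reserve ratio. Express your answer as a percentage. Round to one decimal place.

Using m = M/MB = 30.3/7.45 ≈ 4.067114. Since m = (1 + c)/(c + rr + e), the denominator satisfies c + rr + e = (1 + c)/m = (1 + 0) / 4.067114 ≈ 0.245875.
With c = 0 and e = 0.026, the statutory reserve ratio is 0.245875 − 0 − 0.026 = 0.219875.

22.0%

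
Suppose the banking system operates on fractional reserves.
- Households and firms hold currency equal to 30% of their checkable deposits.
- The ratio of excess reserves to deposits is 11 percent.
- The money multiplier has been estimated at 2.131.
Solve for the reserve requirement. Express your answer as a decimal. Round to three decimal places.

Using m = 2.131. Since m = (1 + c)/(c + rr + e), the denominator satisfies c + rr + e = (1 + c)/m = (1 + 0.3) / 2.131 ≈ 0.610042.
With c = 0.3 and e = 0.11, the reserve requirement is 0.610042 − 0.3 − 0.11 = 0.200042.

0.200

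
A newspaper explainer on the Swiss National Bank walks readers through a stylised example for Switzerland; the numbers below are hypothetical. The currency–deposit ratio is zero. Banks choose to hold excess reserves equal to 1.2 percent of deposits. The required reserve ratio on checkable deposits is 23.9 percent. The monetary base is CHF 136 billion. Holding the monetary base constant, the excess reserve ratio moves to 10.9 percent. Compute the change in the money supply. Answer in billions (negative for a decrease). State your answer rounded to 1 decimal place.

Initially m₁ = 1 / (0.239 + 0.012) ≈ 3.98406, so M₁ = 3.98406 × 136 ≈ 541.8322 billion.
After the change m₂ = 1 / (0.239 + 0.109) ≈ 2.87356, so M₂ = 2.87356 × 136 ≈ 390.8042 billion.
ΔM = M₂ − M₁ = 390.8042 − 541.8322 = -151.028 billion.

-151.0 billion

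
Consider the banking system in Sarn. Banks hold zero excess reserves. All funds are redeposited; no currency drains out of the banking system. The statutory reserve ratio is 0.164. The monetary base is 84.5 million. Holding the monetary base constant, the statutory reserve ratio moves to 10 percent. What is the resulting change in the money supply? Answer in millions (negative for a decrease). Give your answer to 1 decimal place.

Initially m₁ = 1 / (0.164) ≈ 6.0976, so M₁ = 6.0976 × 84.5 = 515.2472 million.
After the change m₂ = 1 / (0.1) = 10, so M₂ = 10 × 84.5 = 845 million.
ΔM = M₂ − M₁ = 845 − 515.2472 = 329.7528 million.

329.8 million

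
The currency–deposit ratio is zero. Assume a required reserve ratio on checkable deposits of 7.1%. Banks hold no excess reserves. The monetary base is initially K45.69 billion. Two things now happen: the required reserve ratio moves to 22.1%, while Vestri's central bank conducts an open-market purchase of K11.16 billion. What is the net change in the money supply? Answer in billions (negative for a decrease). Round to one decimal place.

-386.3 billion

Before: m₁ = 1 / (0.071) ≈ 14.0845, MB₁ = 45.69, so M₁ = 14.0845 × 45.69 ≈ 643.5208 billion.
After: m₂ = 1 / (0.221) ≈ 4.5249, MB₂ = 45.69 + 11.16 = 56.85, so M₂ = 4.5249 × 56.85 ≈ 257.2406 billion.
ΔM = M₂ − M₁ = 257.2406 − 643.5208 = -386.2802 billion.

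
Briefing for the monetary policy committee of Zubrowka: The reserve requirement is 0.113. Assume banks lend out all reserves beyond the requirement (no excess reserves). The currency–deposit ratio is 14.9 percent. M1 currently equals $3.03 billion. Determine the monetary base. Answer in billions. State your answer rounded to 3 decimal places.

The money multiplier is m = (1 + c) / (rr + c) = (1 + 0.149) / (0.113 + 0.149) ≈ 4.38550.
MB = M / m = 3.03 / 4.38550 ≈ 0.6909 billion.

$0.691 billion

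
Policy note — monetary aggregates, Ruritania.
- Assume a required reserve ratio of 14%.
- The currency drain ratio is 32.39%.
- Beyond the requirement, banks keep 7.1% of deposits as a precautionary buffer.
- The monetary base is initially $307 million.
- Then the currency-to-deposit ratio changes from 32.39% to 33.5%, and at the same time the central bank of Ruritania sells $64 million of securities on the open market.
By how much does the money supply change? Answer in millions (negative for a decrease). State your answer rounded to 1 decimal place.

Before: m₁ = (1 + 0.3239) / (0.14 + 0.071 + 0.3239) ≈ 2.47504, MB₁ = 307, so M₁ = 2.47504 × 307 ≈ 759.8373 million.
After: m₂ = (1 + 0.335) / (0.14 + 0.071 + 0.335) ≈ 2.44505, MB₂ = 307 − 64 = 243, so M₂ = 2.44505 × 243 ≈ 594.1472 million.
ΔM = M₂ − M₁ = 594.1472 − 759.8373 = -165.6901 million.

-165.7 million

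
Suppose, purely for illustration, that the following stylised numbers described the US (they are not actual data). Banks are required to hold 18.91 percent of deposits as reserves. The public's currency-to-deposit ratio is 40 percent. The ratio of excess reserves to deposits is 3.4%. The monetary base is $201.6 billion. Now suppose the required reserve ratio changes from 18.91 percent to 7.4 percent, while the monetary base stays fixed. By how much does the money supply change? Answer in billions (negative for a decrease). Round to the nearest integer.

Initially m₁ = (1 + 0.4) / (0.1891 + 0.034 + 0.4) ≈ 2.2468, so M₁ = 2.2468 × 201.6 ≈ 452.9549 billion.
After the change m₂ = (1 + 0.4) / (0.074 + 0.034 + 0.4) ≈ 2.7559, so M₂ = 2.7559 × 201.6 ≈ 555.5894 billion.
ΔM = M₂ − M₁ = 555.5894 − 452.9549 = 102.6345 billion.

$103 billion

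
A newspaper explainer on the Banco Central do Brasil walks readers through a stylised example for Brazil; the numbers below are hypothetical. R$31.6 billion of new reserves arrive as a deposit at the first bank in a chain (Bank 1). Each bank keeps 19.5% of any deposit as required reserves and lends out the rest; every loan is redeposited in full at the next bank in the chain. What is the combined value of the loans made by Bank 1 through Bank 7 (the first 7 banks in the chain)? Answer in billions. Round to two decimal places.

R$101.87 billion

Bank i lends (1 − rr)^i of the original deposit: Bank 1 lends 31.6·0.8050 = 25.4380, Bank 2 lends 31.6·0.8050² ≈ 20.4776, and so on.
Summing a geometric series: total = 31.6·[0.8050·(1 − 0.8050^7) / (1 − 0.8050)] ≈ 101.8741 billion.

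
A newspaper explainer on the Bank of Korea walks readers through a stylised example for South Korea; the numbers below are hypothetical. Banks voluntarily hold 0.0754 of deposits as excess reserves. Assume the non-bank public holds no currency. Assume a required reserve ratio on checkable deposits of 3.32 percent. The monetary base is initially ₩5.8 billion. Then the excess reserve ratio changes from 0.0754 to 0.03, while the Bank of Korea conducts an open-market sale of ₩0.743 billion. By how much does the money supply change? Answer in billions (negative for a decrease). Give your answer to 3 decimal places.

Before: m₁ = 1 / (0.0332 + 0.0754) ≈ 9.20810, MB₁ = 5.8, so M₁ = 9.20810 × 5.8 ≈ 53.407 billion.
After: m₂ = 1 / (0.0332 + 0.03) ≈ 15.82278, MB₂ = 5.8 − 0.743 = 5.057, so M₂ = 15.82278 × 5.057 ≈ 80.0158 billion.
ΔM = M₂ − M₁ = 80.0158 − 53.407 = 26.6088 billion.

₩26.609 billion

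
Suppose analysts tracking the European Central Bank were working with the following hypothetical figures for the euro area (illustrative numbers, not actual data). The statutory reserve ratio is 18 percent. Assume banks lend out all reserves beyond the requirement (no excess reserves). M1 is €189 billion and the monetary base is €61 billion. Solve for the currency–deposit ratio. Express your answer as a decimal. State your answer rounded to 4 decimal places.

Using m = M/MB = 189/61 ≈ 3.098361. From m = (1 + c)/(c + rr + e), rearranging gives 1 + c = m·(c + rr + e), so c·(1 − m) = m·(rr + e) − 1.
Hence c = [m·(rr + e) − 1]/(1 − m) = [3.098361 × (0.18 + 0) − 1] / (1 − 3.098361) ≈ 0.210781.

0.2108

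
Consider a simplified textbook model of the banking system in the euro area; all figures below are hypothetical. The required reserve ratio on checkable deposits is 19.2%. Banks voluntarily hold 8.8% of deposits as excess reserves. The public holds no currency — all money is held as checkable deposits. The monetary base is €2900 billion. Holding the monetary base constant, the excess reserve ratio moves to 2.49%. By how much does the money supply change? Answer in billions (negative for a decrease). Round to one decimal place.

€3013.1 billion

Initially m₁ = 1 / (0.192 + 0.088) ≈ 3.571429, so M₁ = 3.571429 × 2900 = 10357.1441 billion.
After the change m₂ = 1 / (0.192 + 0.0249) ≈ 4.610420, so M₂ = 4.610420 × 2900 = 13370.218 billion.
ΔM = M₂ − M₁ = 13370.218 − 10357.1441 = 3013.0739 billion.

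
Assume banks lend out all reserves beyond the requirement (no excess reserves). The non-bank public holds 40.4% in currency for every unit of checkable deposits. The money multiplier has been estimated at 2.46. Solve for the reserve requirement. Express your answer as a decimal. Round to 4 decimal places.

Using m = 2.46. Since m = (1 + c)/(c + rr + e), the denominator satisfies c + rr + e = (1 + c)/m = (1 + 0.404) / 2.46 ≈ 0.570732.
With c = 0.404 and e = 0, the reserve requirement is 0.570732 − 0.404 − 0 = 0.166732.

0.1667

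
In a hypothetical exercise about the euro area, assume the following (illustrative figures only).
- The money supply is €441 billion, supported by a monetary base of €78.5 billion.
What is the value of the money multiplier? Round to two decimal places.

The money multiplier is m = M / MB = 441 / 78.5 ≈ 5.61783.

5.62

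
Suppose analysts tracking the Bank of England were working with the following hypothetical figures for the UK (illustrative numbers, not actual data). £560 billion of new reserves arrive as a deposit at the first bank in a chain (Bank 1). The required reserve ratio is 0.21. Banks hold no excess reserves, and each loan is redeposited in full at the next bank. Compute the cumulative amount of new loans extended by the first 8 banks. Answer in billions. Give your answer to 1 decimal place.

£1787.1 billion

Bank i lends (1 − rr)^i of the original deposit: Bank 1 lends 560·0.7900 = 442.4000, Bank 2 lends 560·0.7900² = 349.4960, and so on.
Summing a geometric series: total = 560·[0.7900·(1 − 0.7900^8) / (1 − 0.7900)] ≈ 1787.0624 billion.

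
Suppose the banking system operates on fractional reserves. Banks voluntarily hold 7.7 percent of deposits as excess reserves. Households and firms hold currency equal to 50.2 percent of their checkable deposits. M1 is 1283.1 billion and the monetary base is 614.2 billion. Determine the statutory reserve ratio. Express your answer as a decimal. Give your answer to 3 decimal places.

Using m = M/MB = 1283.1/614.2 ≈ 2.089059. Since m = (1 + c)/(c + rr + e), the denominator satisfies c + rr + e = (1 + c)/m = (1 + 0.502) / 2.089059 ≈ 0.718984.
With c = 0.502 and e = 0.077, the statutory reserve ratio is 0.718984 − 0.502 − 0.077 = 0.139984.

0.140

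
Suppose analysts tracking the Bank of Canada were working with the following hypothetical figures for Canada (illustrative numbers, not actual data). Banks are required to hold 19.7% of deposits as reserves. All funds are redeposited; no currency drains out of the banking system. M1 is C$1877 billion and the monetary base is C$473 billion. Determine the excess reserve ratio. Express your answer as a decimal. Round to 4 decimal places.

Using m = M/MB = 1877/473 ≈ 3.968288. Since m = (1 + c)/(c + rr + e), the denominator satisfies c + rr + e = (1 + c)/m = (1 + 0) / 3.968288 ≈ 0.251998.
With c = 0 and rr = 0.197, the excess reserve ratio is 0.251998 − 0 − 0.197 = 0.054998.

0.0550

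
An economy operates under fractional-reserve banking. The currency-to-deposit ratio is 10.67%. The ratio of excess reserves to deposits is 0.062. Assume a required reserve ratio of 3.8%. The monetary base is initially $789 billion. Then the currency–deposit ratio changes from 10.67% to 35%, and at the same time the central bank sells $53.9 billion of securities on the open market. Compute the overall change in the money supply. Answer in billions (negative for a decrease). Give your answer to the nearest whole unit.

Before: m₁ = (1 + 0.1067) / (0.038 + 0.062 + 0.1067) ≈ 5.3541, MB₁ = 789, so M₁ = 5.3541 × 789 = 4224.3849 billion.
After: m₂ = (1 + 0.35) / (0.038 + 0.062 + 0.35) = 3, MB₂ = 789 − 53.9 = 735.1, so M₂ = 3 × 735.1 = 2205.3 billion.
ΔM = M₂ − M₁ = 2205.3 − 4224.3849 = -2019.0849 billion.

-2019 billion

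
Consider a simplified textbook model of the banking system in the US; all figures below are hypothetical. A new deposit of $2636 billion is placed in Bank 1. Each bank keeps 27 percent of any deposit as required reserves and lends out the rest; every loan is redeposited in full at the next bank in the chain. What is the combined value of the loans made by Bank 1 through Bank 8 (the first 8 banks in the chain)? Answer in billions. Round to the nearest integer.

$6552 billion

Bank i lends (1 − rr)^i of the original deposit: Bank 1 lends 2636·0.7300 = 1924.2800, Bank 2 lends 2636·0.7300² = 1404.7244, and so on.
Summing a geometric series: total = 2636·[0.7300·(1 − 0.7300^8) / (1 − 0.7300)] ≈ 6552.2018 billion.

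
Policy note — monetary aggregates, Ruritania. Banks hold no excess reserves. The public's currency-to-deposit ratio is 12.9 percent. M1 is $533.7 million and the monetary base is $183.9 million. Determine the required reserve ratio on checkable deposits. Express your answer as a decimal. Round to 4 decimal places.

0.2600

Using m = M/MB = 533.7/183.9 ≈ 2.902121. Since m = (1 + c)/(c + rr + e), the denominator satisfies c + rr + e = (1 + c)/m = (1 + 0.129) / 2.902121 ≈ 0.389026.
With c = 0.129 and e = 0, the required reserve ratio on checkable deposits is 0.389026 − 0.129 − 0 = 0.260026.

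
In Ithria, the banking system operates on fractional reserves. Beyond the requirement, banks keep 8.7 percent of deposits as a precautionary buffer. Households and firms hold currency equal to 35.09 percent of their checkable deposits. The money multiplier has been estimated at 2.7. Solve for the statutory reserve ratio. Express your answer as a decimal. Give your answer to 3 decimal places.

0.062

Using m = 2.7. Since m = (1 + c)/(c + rr + e), the denominator satisfies c + rr + e = (1 + c)/m = (1 + 0.3509) / 2.7 ≈ 0.500333.
With c = 0.3509 and e = 0.087, the statutory reserve ratio is 0.500333 − 0.3509 − 0.087 = 0.062433.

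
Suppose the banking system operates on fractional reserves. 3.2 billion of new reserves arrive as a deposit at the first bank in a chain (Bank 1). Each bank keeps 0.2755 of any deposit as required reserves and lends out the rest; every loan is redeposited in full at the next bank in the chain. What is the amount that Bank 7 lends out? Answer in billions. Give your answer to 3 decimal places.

Each bank lends a fraction (1 − rr) = 0.7245 of the deposit it receives, so Bank 7 receives 3.2·0.7245^6 and lends 3.2·0.7245^7 ≈ 0.3353 billion.

0.335 billion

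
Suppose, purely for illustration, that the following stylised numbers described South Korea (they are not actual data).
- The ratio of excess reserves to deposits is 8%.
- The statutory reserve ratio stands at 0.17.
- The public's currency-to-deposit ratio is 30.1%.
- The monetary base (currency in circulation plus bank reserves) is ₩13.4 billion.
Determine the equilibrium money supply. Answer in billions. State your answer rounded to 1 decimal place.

₩31.6 billion

The money multiplier is m = (1 + c) / (rr + e + c) = (1 + 0.301) / (0.17 + 0.08 + 0.301) ≈ 2.3612.
So M = m × MB = 2.3612 × 13.4 ≈ 31.6401 billion.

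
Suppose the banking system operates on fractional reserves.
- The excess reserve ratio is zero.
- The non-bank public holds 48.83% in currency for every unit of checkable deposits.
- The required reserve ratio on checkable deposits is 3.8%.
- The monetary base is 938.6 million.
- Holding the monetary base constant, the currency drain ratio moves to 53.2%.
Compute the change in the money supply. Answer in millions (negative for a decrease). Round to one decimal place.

Initially m₁ = (1 + 0.4883) / (0.038 + 0.4883) ≈ 2.82785, so M₁ = 2.82785 × 938.6 ≈ 2654.22 million.
After the change m₂ = (1 + 0.532) / (0.038 + 0.532) ≈ 2.68772, so M₂ = 2.68772 × 938.6 ≈ 2522.694 million.
ΔM = M₂ − M₁ = 2522.694 − 2654.22 = -131.526 million.

-131.5 million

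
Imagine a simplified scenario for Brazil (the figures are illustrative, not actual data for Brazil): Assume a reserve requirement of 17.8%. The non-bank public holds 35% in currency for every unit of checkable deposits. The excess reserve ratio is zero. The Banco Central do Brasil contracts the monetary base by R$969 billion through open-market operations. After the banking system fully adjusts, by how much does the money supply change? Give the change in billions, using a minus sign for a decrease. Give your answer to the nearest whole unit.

The money multiplier is m = (1 + c) / (rr + c) = (1 + 0.35) / (0.178 + 0.35) ≈ 2.5568.
The sale removes 969 billion of base, so ΔM = m × ΔMB = 2.5568 × (−969) = -2477.5392 billion.

-2478 billion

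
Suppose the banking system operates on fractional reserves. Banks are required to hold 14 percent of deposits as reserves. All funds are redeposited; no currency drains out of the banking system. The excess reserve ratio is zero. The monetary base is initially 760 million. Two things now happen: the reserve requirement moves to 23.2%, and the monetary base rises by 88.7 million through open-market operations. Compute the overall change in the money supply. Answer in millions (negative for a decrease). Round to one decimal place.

Before: m₁ = 1 / (0.14) ≈ 7.14286, MB₁ = 760, so M₁ = 7.14286 × 760 = 5428.5736 million.
After: m₂ = 1 / (0.232) ≈ 4.31034, MB₂ = 760 + 88.7 = 848.7, so M₂ = 4.31034 × 848.7 ≈ 3658.1856 million.
ΔM = M₂ − M₁ = 3658.1856 − 5428.5736 = -1770.388 million.

-1770.4 million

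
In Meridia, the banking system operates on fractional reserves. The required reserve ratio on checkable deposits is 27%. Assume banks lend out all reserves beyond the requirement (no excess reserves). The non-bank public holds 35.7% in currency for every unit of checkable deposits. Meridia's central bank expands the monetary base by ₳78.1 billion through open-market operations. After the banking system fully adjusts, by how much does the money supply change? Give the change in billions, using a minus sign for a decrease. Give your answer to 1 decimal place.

The money multiplier is m = (1 + c) / (rr + c) = (1 + 0.357) / (0.27 + 0.357) ≈ 2.1643.
The purchase adds 78.1 billion of base, so ΔM = m × ΔMB = 2.1643 × (+78.1) ≈ 169.0318 billion.

₳169.0 billion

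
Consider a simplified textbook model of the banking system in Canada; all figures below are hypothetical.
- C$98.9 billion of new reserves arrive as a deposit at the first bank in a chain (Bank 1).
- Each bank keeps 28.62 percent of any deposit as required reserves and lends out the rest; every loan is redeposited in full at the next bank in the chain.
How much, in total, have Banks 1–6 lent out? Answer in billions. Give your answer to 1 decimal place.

Bank i lends (1 − rr)^i of the original deposit: Bank 1 lends 98.9·0.7138 ≈ 70.5948, Bank 2 lends 98.9·0.7138² ≈ 50.3906, and so on.
Summing a geometric series: total = 98.9·[0.7138·(1 − 0.7138^6) / (1 − 0.7138)] ≈ 214.0366 billion.

C$214.0 billion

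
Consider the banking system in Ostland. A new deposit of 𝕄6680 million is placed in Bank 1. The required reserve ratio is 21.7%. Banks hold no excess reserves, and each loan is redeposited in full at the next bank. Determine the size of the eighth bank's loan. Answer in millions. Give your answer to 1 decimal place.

Each bank lends a fraction (1 − rr) = 0.7830 of the deposit it receives, so Bank 8 receives 6680·0.7830^7 and lends 6680·0.7830^8 ≈ 943.7795 million.

𝕄943.8 million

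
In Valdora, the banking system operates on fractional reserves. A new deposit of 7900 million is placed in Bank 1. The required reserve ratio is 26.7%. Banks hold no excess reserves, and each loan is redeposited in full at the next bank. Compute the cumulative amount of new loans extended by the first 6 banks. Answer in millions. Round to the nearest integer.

Bank i lends (1 − rr)^i of the original deposit: Bank 1 lends 7900·0.7330 = 5790.7000, Bank 2 lends 7900·0.7330² = 4244.5831, and so on.
Summing a geometric series: total = 7900·[0.7330·(1 − 0.7330^6) / (1 − 0.7330)] ≈ 18324.1105 million.

18324 million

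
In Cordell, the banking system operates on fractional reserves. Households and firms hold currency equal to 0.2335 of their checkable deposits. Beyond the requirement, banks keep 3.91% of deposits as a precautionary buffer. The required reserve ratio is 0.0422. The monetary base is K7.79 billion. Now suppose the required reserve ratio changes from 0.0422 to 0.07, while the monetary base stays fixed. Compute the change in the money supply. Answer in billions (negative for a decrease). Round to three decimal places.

Initially m₁ = (1 + 0.2335) / (0.0422 + 0.0391 + 0.2335) ≈ 3.91836, so M₁ = 3.91836 × 7.79 ≈ 30.524 billion.
After the change m₂ = (1 + 0.2335) / (0.07 + 0.0391 + 0.2335) ≈ 3.60041, so M₂ = 3.60041 × 7.79 ≈ 28.0472 billion.
ΔM = M₂ − M₁ = 28.0472 − 30.524 = -2.4768 billion.

-2.477 billion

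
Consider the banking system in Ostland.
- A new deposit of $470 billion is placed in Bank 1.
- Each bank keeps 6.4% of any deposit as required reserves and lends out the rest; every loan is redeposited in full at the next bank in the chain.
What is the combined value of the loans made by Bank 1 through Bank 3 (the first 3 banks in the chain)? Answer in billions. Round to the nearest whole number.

Bank i lends (1 − rr)^i of the original deposit: Bank 1 lends 470·0.9360 = 439.9200, Bank 2 lends 470·0.9360² ≈ 411.7651, and so on.
Summing a geometric series: total = 470·[0.9360·(1 − 0.9360^3) / (1 − 0.9360)] ≈ 1237.0973 billion.

$1237 billion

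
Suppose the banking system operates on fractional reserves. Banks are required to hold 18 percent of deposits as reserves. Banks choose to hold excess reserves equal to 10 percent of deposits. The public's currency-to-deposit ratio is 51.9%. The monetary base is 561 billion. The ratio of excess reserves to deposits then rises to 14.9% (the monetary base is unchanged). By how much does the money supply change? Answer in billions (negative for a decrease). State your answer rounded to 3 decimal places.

-61.627 billion

Initially m₁ = (1 + 0.519) / (0.18 + 0.1 + 0.519) ≈ 1.9011264, so M₁ = 1.9011264 × 561 ≈ 1066.5319 billion.
After the change m₂ = (1 + 0.519) / (0.18 + 0.149 + 0.519) ≈ 1.7912736, so M₂ = 1.7912736 × 561 ≈ 1004.9045 billion.
ΔM = M₂ − M₁ = 1004.9045 − 1066.5319 = -61.6274 billion.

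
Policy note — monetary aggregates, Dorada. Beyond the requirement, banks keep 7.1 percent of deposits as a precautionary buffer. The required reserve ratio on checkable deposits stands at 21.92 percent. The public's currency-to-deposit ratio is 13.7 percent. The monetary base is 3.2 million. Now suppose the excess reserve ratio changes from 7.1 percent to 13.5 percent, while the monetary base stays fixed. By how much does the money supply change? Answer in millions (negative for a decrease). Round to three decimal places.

Initially m₁ = (1 + 0.137) / (0.2192 + 0.071 + 0.137) ≈ 2.66152, so M₁ = 2.66152 × 3.2 ≈ 8.5169 million.
After the change m₂ = (1 + 0.137) / (0.2192 + 0.135 + 0.137) ≈ 2.31474, so M₂ = 2.31474 × 3.2 ≈ 7.4072 million.
ΔM = M₂ − M₁ = 7.4072 − 8.5169 = -1.1097 million.

-1.110 million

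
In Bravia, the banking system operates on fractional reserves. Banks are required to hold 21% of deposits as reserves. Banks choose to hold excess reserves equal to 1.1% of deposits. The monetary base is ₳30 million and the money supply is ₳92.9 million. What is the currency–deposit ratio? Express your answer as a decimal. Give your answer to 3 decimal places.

0.151

Using m = M/MB = 92.9/30 ≈ 3.096667. From m = (1 + c)/(c + rr + e), rearranging gives 1 + c = m·(c + rr + e), so c·(1 − m) = m·(rr + e) − 1.
Hence c = [m·(rr + e) − 1]/(1 − m) = [3.096667 × (0.21 + 0.011) − 1] / (1 − 3.096667) ≈ 0.150542.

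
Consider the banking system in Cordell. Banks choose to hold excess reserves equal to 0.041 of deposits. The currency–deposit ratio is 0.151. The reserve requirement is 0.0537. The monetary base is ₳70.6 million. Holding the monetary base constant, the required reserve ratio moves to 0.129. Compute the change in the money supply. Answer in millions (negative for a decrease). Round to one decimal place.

-77.6 million

Initially m₁ = (1 + 0.151) / (0.0537 + 0.041 + 0.151) ≈ 4.6846, so M₁ = 4.6846 × 70.6 ≈ 330.7328 million.
After the change m₂ = (1 + 0.151) / (0.129 + 0.041 + 0.151) ≈ 3.5857, so M₂ = 3.5857 × 70.6 ≈ 253.1504 million.
ΔM = M₂ − M₁ = 253.1504 − 330.7328 = -77.5824 million.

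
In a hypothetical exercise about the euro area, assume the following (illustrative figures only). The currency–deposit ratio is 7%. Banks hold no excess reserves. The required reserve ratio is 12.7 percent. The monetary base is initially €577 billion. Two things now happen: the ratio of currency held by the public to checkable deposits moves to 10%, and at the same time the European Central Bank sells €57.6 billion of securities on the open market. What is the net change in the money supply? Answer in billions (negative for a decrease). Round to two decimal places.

-617.04 billion

Before: m₁ = (1 + 0.07) / (0.127 + 0.07) ≈ 5.431472, MB₁ = 577, so M₁ = 5.431472 × 577 ≈ 3133.9593 billion.
After: m₂ = (1 + 0.1) / (0.127 + 0.1) ≈ 4.845815, MB₂ = 577 − 57.6 = 519.4, so M₂ = 4.845815 × 519.4 ≈ 2516.9163 billion.
ΔM = M₂ − M₁ = 2516.9163 − 3133.9593 = -617.043 billion.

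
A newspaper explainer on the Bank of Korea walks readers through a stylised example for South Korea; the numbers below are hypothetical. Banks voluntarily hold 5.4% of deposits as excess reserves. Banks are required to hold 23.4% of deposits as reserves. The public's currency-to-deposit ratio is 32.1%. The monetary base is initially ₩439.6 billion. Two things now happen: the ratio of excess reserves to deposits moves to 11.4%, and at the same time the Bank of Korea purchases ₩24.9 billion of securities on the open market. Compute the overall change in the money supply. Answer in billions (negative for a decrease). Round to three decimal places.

Before: m₁ = (1 + 0.321) / (0.234 + 0.054 + 0.321) ≈ 2.1691297, MB₁ = 439.6, so M₁ = 2.1691297 × 439.6 ≈ 953.5494 billion.
After: m₂ = (1 + 0.321) / (0.234 + 0.114 + 0.321) ≈ 1.9745889, MB₂ = 439.6 + 24.9 = 464.5, so M₂ = 1.9745889 × 464.5 ≈ 917.1965 billion.
ΔM = M₂ − M₁ = 917.1965 − 953.5494 = -36.3529 billion.

-36.353 billion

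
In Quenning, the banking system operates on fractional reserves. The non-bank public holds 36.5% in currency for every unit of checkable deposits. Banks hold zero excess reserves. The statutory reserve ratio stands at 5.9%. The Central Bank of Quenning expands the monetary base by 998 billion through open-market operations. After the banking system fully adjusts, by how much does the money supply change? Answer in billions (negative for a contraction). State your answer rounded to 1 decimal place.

3212.9 billion

The money multiplier is m = (1 + c) / (rr + c) = (1 + 0.365) / (0.059 + 0.365) ≈ 3.21934.
The purchase adds 998 billion of base, so ΔM = m × ΔMB = 3.21934 × (+998) ≈ 3212.9013 billion.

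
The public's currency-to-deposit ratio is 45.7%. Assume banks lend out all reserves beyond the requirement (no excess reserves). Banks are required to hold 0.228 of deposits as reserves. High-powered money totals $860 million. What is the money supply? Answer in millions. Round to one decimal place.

The money multiplier is m = (1 + c) / (rr + c) = (1 + 0.457) / (0.228 + 0.457) ≈ 2.12701.
So M = m × MB = 2.12701 × 860 = 1829.2286 million.

$1829.2 million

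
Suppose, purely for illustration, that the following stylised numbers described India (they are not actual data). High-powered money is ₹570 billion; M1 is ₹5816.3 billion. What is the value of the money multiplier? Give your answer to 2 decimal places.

10.20

The money multiplier is m = M / MB = 5816.3 / 570 ≈ 10.20404.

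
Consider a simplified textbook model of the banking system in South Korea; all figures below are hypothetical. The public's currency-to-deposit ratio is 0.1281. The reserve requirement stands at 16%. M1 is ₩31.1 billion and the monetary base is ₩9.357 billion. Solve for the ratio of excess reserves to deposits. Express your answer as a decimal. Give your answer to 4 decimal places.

Using m = M/MB = 31.1/9.357 ≈ 3.323715. Since m = (1 + c)/(c + rr + e), the denominator satisfies c + rr + e = (1 + c)/m = (1 + 0.1281) / 3.323715 ≈ 0.339409.
With c = 0.1281 and rr = 0.16, the ratio of excess reserves to deposits is 0.339409 − 0.1281 − 0.16 = 0.051309.

0.0513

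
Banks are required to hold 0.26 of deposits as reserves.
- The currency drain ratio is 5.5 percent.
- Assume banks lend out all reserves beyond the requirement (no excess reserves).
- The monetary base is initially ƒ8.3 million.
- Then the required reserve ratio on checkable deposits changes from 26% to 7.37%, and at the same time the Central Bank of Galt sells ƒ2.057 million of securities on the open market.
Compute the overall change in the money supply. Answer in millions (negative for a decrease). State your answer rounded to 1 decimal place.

ƒ23.4 million

Before: m₁ = (1 + 0.055) / (0.26 + 0.055) ≈ 3.3492, MB₁ = 8.3, so M₁ = 3.3492 × 8.3 ≈ 27.7984 million.
After: m₂ = (1 + 0.055) / (0.0737 + 0.055) ≈ 8.1974, MB₂ = 8.3 − 2.057 = 6.243, so M₂ = 8.1974 × 6.243 ≈ 51.1764 million.
ΔM = M₂ − M₁ = 51.1764 − 27.7984 = 23.378 million.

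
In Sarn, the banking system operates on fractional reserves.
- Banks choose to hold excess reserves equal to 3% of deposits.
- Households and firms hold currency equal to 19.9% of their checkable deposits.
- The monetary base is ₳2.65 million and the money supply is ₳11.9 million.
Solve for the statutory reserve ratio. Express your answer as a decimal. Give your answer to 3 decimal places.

0.038

Using m = M/MB = 11.9/2.65 ≈ 4.490566. Since m = (1 + c)/(c + rr + e), the denominator satisfies c + rr + e = (1 + c)/m = (1 + 0.199) / 4.490566 ≈ 0.267004.
With c = 0.199 and e = 0.03, the statutory reserve ratio is 0.267004 − 0.199 − 0.03 = 0.038004.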